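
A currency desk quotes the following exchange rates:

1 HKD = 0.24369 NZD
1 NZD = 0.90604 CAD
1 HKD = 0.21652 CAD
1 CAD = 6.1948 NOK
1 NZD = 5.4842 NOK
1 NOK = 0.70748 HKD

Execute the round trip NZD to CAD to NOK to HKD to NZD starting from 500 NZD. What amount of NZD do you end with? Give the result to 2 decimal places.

483.83

500 NZD × 0.90604 = 453.02 CAD
453.02 CAD × 6.1948 = 2806.368296 NOK
2806.368296 NOK × 0.70748 = 1985.44944205408 HKD
1985.44944205408 HKD × 0.24369 = 483.8341745341587552 NZD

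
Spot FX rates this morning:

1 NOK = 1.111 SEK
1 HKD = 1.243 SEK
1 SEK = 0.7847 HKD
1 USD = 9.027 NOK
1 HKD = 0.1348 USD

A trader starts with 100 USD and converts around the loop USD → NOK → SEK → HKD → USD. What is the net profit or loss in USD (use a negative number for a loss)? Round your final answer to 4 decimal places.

6.0843

100 USD × 9.027 = 902.7 NOK
902.7 NOK × 1.111 = 1002.8997 SEK
1002.8997 SEK × 0.7847 = 786.97539459 HKD
786.97539459 HKD × 0.1348 = 106.084283190732 USD
Net change: 106.084283190732 − 100 = 6.084283190732 USD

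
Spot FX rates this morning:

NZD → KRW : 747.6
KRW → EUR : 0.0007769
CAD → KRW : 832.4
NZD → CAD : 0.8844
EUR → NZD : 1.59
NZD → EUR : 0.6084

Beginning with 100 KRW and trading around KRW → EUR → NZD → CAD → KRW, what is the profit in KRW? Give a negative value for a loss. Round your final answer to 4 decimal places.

-9.0625

100 KRW × 0.0007769 = 0.07769 EUR
0.07769 EUR × 1.59 = 0.1235271 NZD
0.1235271 NZD × 0.8844 = 0.10924736724 CAD
0.10924736724 CAD × 832.4 = 90.937508490576 KRW
Net change: 90.937508490576 − 100 = -9.062491509424 KRW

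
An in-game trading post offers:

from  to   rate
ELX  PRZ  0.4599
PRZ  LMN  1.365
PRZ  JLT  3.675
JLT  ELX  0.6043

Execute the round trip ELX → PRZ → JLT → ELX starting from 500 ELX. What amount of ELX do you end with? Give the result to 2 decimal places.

500 ELX × 0.4599 = 229.95 PRZ
229.95 PRZ × 3.675 = 845.06625 JLT
845.06625 JLT × 0.6043 = 510.673534875 ELX

510.67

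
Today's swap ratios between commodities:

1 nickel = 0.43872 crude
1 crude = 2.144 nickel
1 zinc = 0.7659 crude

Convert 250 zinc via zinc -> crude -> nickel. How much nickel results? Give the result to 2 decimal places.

410.52

250 zinc × 0.7659 = 191.475 crude
191.475 crude × 2.144 = 410.5224 nickel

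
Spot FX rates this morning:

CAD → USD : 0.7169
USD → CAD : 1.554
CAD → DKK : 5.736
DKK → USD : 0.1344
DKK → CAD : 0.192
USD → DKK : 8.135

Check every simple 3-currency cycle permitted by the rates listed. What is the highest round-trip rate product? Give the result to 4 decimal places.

DKK→USD→CAD→DKK: 0.1344 × 1.554 × 5.736 = 1.19801
DKK→CAD→USD→DKK: 0.192 × 0.7169 × 8.135 = 1.11974
Maximum is DKK→USD→CAD→DKK at 1.1980; arbitrage exists.

1.1980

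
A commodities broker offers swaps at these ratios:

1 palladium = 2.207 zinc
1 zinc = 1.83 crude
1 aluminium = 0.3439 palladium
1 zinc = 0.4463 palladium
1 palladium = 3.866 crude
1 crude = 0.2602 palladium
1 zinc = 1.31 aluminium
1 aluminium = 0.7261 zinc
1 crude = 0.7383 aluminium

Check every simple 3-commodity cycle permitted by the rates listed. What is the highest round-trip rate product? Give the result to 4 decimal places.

1.0509

zinc→crude→palladium→zinc: 1.83 × 0.2602 × 2.207 = 1.05090
aluminium→palladium→zinc→aluminium: 0.3439 × 2.207 × 1.31 = 0.99427
aluminium→palladium→crude→aluminium: 0.3439 × 3.866 × 0.7383 = 0.98158
aluminium→zinc→crude→aluminium: 0.7261 × 1.83 × 0.7383 = 0.98103
Maximum is zinc→crude→palladium→zinc at 1.0509; arbitrage exists.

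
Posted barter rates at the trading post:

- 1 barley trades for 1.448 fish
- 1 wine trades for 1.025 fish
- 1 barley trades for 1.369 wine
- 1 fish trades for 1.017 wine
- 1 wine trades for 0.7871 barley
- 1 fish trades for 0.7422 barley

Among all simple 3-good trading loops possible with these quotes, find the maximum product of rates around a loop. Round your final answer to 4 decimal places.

barley→fish→wine→barley: 1.448 × 1.017 × 0.7871 = 1.15910
barley→wine→fish→barley: 1.369 × 1.025 × 0.7422 = 1.04147
Maximum is barley→fish→wine→barley at 1.1591; arbitrage exists.

1.1591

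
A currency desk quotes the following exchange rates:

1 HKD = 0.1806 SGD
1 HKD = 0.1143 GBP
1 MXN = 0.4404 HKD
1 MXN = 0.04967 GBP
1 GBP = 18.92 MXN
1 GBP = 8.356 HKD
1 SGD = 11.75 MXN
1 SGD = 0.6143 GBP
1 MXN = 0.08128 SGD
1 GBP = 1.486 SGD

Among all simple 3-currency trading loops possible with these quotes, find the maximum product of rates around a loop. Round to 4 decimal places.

0.9524

MXN→HKD→GBP→MXN: 0.4404 × 0.1143 × 18.92 = 0.95239
SGD→GBP→MXN→SGD: 0.6143 × 18.92 × 0.08128 = 0.94468
SGD→MXN→HKD→SGD: 11.75 × 0.4404 × 0.1806 = 0.93455
SGD→GBP→HKD→SGD: 0.6143 × 8.356 × 0.1806 = 0.92704
SGD→MXN→GBP→SGD: 11.75 × 0.04967 × 1.486 = 0.86726
Maximum is MXN→HKD→GBP→MXN at 0.9524; no arbitrage — every cycle loses value.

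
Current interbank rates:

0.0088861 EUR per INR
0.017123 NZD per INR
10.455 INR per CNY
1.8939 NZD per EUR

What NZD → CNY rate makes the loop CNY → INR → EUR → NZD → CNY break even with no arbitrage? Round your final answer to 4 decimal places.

5.6834

Known legs of the cycle: 10.455 × 0.0088861 × 1.8939 = 0.17595121797945
For no arbitrage the full-cycle product must be 1, so the missing rate is 1 / 0.17595121797945 ≈ 5.683393.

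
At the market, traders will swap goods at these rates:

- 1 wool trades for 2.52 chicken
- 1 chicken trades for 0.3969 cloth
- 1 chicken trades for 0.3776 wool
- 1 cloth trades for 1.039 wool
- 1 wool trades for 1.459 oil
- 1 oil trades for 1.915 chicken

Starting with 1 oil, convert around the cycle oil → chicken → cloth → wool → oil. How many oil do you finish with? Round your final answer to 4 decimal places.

1 oil × 1.915 = 1.915 chicken
1.915 chicken × 0.3969 = 0.7600635 cloth
0.7600635 cloth × 1.039 = 0.7897059765 wool
0.7897059765 wool × 1.459 = 1.1521810197135 oil

1.1522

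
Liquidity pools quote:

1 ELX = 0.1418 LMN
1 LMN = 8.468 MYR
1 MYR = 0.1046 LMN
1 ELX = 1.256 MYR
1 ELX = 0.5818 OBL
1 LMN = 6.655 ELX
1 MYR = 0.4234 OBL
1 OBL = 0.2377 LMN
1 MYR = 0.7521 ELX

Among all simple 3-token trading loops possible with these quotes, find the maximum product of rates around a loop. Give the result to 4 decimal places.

ELX→OBL→LMN→ELX: 0.5818 × 0.2377 × 6.655 = 0.92035
ELX→LMN→MYR→ELX: 0.1418 × 8.468 × 0.7521 = 0.90309
ELX→MYR→LMN→ELX: 1.256 × 0.1046 × 6.655 = 0.87432
LMN→MYR→OBL→LMN: 8.468 × 0.4234 × 0.2377 = 0.85224
Maximum is ELX→OBL→LMN→ELX at 0.9203; no arbitrage — every cycle loses value.

0.9203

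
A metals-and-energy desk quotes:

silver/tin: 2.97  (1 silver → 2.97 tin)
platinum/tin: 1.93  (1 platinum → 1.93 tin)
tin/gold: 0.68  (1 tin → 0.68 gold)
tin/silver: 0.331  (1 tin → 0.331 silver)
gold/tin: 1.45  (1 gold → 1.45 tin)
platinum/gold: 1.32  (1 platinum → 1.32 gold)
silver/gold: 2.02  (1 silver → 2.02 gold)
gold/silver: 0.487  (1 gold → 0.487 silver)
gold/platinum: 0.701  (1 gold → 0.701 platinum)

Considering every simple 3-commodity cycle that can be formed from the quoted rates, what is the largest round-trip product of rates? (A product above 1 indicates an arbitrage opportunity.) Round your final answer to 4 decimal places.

0.9835

gold→silver→tin→gold: 0.487 × 2.97 × 0.68 = 0.98355
gold→tin→silver→gold: 1.45 × 0.331 × 2.02 = 0.96950
gold→platinum→tin→gold: 0.701 × 1.93 × 0.68 = 0.91999
Maximum is gold→silver→tin→gold at 0.9835; no arbitrage — every cycle loses value.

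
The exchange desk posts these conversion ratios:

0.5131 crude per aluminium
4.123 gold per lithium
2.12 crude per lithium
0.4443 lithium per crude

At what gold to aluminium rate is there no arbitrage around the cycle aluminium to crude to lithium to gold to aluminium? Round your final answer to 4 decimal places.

1.0639

Known legs of the cycle: 0.5131 × 0.4443 × 4.123 = 0.93992167059
For no arbitrage the full-cycle product must be 1, so the missing rate is 1 / 0.93992167059 ≈ 1.063918.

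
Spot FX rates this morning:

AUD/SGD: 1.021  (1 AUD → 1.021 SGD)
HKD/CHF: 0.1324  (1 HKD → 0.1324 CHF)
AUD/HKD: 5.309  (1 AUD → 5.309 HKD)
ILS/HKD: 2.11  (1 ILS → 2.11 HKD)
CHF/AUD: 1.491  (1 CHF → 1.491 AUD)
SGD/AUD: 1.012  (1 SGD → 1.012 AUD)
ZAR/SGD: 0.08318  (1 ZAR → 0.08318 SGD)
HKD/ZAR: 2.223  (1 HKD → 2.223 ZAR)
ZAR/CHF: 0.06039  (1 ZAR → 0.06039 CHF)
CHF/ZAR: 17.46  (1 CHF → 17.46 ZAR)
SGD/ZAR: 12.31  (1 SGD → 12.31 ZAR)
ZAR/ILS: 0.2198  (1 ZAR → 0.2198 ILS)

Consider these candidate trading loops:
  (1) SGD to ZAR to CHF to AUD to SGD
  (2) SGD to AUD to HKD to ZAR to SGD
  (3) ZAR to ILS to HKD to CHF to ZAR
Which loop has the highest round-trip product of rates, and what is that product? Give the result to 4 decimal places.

1.1317

(1) 12.31 × 0.06039 × 1.491 × 1.021 = 1.13169
(2) 1.012 × 5.309 × 2.223 × 0.08318 = 0.99346
(3) 0.2198 × 2.11 × 0.1324 × 17.46 = 1.07212
Highest is cycle (1) at 1.1317 (>1, arbitrage).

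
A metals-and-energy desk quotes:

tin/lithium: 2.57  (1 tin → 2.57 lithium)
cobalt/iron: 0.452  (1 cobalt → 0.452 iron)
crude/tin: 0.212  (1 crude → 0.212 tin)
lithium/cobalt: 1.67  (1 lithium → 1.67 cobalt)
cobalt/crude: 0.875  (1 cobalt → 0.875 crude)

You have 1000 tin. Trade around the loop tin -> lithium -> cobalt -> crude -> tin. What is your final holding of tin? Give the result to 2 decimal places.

1000 tin × 2.57 = 2570 lithium
2570 lithium × 1.67 = 4291.9 cobalt
4291.9 cobalt × 0.875 = 3755.4125 crude
3755.4125 crude × 0.212 = 796.14745 tin

796.15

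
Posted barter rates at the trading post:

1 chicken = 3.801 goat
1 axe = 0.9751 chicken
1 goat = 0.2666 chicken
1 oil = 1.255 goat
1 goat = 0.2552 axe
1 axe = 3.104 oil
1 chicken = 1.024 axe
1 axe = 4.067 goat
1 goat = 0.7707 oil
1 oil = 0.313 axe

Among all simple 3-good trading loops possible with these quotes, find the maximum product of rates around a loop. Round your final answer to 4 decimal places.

chicken→axe→goat→chicken: 1.024 × 4.067 × 0.2666 = 1.11028
oil→goat→axe→oil: 1.255 × 0.2552 × 3.104 = 0.99414
oil→axe→goat→oil: 0.313 × 4.067 × 0.7707 = 0.98108
chicken→goat→axe→chicken: 3.801 × 0.2552 × 0.9751 = 0.94586
Maximum is chicken→axe→goat→chicken at 1.1103; arbitrage exists.

1.1103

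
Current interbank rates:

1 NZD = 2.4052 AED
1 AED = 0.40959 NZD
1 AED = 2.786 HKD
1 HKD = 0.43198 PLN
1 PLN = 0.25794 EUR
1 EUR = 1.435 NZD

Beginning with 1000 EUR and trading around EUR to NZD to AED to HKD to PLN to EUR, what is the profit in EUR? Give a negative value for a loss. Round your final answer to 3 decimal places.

71.437

1000 EUR × 1.435 = 1435 NZD
1435 NZD × 2.4052 = 3451.462 AED
3451.462 AED × 2.786 = 9615.773132 HKD
9615.773132 HKD × 0.43198 = 4153.82167756136 PLN
4153.82167756136 PLN × 0.25794 = 1071.4367635101771984 EUR
Net change: 1071.4367635101771984 − 1000 = 71.4367635101771984 EUR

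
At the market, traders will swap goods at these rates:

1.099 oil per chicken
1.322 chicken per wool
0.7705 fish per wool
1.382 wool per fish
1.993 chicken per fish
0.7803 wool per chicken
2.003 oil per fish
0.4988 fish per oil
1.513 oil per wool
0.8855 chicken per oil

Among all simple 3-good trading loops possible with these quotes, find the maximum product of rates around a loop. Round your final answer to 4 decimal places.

chicken→wool→fish→chicken: 0.7803 × 0.7705 × 1.993 = 1.19823
chicken→oil→fish→chicken: 1.099 × 0.4988 × 1.993 = 1.09253
chicken→wool→oil→chicken: 0.7803 × 1.513 × 0.8855 = 1.04542
oil→fish→wool→oil: 0.4988 × 1.382 × 1.513 = 1.04297
Maximum is chicken→wool→fish→chicken at 1.1982; arbitrage exists.

1.1982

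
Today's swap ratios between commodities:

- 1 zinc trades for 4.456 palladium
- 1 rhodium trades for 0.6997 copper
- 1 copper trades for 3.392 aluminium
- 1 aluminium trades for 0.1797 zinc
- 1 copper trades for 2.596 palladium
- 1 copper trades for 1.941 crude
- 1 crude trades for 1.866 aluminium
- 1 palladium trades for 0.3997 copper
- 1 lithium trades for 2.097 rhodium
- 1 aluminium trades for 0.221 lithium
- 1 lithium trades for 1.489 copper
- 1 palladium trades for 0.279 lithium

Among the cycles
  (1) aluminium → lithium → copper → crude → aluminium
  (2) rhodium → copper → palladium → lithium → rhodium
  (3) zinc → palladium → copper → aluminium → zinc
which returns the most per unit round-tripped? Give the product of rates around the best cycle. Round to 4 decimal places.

1.1919

(1) 0.221 × 1.489 × 1.941 × 1.866 = 1.19186
(2) 0.6997 × 2.596 × 0.279 × 2.097 = 1.06272
(3) 4.456 × 0.3997 × 3.392 × 0.1797 = 1.08563
Highest is cycle (1) at 1.1919 (>1, arbitrage).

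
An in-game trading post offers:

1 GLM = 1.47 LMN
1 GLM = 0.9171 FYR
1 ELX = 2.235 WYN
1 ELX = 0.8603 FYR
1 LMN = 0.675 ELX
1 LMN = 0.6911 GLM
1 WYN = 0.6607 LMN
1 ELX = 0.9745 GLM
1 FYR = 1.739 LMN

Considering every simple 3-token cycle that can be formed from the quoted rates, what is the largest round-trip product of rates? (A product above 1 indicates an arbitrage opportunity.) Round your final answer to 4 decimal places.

1.1022

LMN→GLM→FYR→LMN: 0.6911 × 0.9171 × 1.739 = 1.10219
LMN→ELX→FYR→LMN: 0.675 × 0.8603 × 1.739 = 1.00984
WYN→LMN→ELX→WYN: 0.6607 × 0.675 × 2.235 = 0.99675
LMN→ELX→GLM→LMN: 0.675 × 0.9745 × 1.47 = 0.96695
Maximum is LMN→GLM→FYR→LMN at 1.1022; arbitrage exists.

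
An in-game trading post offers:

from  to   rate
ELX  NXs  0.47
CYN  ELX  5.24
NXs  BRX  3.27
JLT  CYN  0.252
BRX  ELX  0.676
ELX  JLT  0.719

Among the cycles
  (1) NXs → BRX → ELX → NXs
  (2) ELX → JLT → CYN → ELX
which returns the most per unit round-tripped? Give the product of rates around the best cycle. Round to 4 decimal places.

(1) 3.27 × 0.676 × 0.47 = 1.03894
(2) 0.719 × 0.252 × 5.24 = 0.94943
Highest is cycle (1) at 1.0389 (>1, arbitrage).

1.0389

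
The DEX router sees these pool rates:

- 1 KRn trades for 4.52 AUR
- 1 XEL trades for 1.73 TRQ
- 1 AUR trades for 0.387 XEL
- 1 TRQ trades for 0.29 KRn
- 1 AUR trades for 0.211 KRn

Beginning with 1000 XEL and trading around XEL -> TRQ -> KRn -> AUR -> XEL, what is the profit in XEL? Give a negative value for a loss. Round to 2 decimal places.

1000 XEL × 1.73 = 1730 TRQ
1730 TRQ × 0.29 = 501.7 KRn
501.7 KRn × 4.52 = 2267.684 AUR
2267.684 AUR × 0.387 = 877.593708 XEL
Net change: 877.593708 − 1000 = -122.406292 XEL

-122.41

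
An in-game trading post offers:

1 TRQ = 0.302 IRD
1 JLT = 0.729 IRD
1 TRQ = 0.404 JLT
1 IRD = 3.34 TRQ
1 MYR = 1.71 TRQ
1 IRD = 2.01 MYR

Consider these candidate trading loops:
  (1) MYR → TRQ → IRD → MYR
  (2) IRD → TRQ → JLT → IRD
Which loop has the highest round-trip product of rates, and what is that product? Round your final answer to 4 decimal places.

1.0380

(1) 1.71 × 0.302 × 2.01 = 1.03800
(2) 3.34 × 0.404 × 0.729 = 0.98368
Highest is cycle (1) at 1.0380 (>1, arbitrage).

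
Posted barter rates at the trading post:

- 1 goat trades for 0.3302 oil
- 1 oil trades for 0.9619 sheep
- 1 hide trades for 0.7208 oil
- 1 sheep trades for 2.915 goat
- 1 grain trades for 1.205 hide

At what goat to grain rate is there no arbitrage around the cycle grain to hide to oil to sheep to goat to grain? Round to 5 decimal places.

Known legs of the cycle: 1.205 × 0.7208 × 0.9619 × 2.915 = 2.435400039314
For no arbitrage the full-cycle product must be 1, so the missing rate is 1 / 2.435400039314 ≈ 0.4106102.

0.41061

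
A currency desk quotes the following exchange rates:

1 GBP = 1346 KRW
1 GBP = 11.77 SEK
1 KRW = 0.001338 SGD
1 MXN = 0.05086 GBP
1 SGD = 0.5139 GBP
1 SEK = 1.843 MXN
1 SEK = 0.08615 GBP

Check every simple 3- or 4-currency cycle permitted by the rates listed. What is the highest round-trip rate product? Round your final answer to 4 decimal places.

GBP→SEK→MXN→GBP: 11.77 × 1.843 × 0.05086 = 1.10326
GBP→KRW→SGD→GBP: 1346 × 0.001338 × 0.5139 = 0.92551
Maximum is GBP→SEK→MXN→GBP at 1.1033; arbitrage exists.

1.1033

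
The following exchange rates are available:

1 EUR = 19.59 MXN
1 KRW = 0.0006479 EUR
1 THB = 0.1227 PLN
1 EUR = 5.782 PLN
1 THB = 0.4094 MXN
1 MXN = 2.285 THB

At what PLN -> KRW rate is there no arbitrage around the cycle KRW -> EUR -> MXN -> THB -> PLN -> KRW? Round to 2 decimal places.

281.01

Known legs of the cycle: 0.0006479 × 19.59 × 2.285 × 0.1227 = 0.0035585509073895
For no arbitrage the full-cycle product must be 1, so the missing rate is 1 / 0.0035585509073895 ≈ 281.0133.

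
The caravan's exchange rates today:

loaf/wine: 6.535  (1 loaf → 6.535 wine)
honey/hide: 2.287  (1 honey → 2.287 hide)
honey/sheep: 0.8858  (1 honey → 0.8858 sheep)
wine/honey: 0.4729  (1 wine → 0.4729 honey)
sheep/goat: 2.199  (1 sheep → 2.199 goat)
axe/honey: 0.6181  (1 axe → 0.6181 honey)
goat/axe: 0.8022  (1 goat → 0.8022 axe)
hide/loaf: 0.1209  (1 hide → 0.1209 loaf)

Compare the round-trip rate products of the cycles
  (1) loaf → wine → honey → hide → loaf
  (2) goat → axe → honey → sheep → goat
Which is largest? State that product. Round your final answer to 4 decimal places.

(1) 6.535 × 0.4729 × 2.287 × 0.1209 = 0.85449
(2) 0.8022 × 0.6181 × 0.8858 × 2.199 = 0.96583
Highest is cycle (2) at 0.9658 (≤1, no arbitrage).

0.9658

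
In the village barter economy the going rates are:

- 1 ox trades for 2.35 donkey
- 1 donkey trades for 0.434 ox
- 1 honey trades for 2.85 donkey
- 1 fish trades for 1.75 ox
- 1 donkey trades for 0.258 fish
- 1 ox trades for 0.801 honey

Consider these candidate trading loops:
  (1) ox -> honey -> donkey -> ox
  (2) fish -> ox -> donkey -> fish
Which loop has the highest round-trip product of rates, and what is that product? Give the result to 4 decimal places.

1.0610

(1) 0.801 × 2.85 × 0.434 = 0.99076
(2) 1.75 × 2.35 × 0.258 = 1.06103
Highest is cycle (2) at 1.0610 (>1, arbitrage).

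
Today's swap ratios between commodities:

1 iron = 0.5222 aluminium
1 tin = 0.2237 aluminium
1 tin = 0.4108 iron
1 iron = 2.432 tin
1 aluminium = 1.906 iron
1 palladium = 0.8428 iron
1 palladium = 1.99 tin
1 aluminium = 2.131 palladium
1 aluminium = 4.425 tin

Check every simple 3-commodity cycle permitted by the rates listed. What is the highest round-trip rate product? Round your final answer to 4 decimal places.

1.0369

iron→tin→aluminium→iron: 2.432 × 0.2237 × 1.906 = 1.03694
iron→aluminium→tin→iron: 0.5222 × 4.425 × 0.4108 = 0.94925
palladium→tin→aluminium→palladium: 1.99 × 0.2237 × 2.131 = 0.94864
palladium→iron→aluminium→palladium: 0.8428 × 0.5222 × 2.131 = 0.93787
Maximum is iron→tin→aluminium→iron at 1.0369; arbitrage exists.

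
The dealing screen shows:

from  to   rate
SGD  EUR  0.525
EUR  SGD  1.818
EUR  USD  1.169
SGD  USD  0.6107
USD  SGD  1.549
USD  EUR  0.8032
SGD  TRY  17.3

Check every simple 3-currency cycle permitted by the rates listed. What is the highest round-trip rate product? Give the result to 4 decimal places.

0.9507

SGD→EUR→USD→SGD: 0.525 × 1.169 × 1.549 = 0.95066
SGD→USD→EUR→SGD: 0.6107 × 0.8032 × 1.818 = 0.89175
Maximum is SGD→EUR→USD→SGD at 0.9507; no arbitrage — every cycle loses value.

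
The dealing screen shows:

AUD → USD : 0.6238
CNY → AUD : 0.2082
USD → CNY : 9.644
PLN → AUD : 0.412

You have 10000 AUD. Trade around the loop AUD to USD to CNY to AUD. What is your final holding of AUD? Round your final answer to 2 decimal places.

10000 AUD × 0.6238 = 6238 USD
6238 USD × 9.644 = 60159.272 CNY
60159.272 CNY × 0.2082 = 12525.1604304 AUD

12525.16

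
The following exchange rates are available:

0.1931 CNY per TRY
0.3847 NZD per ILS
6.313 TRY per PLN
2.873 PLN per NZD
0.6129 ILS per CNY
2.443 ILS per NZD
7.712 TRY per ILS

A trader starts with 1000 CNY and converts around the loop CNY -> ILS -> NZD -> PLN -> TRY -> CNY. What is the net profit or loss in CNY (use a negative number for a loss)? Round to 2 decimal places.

1000 CNY × 0.6129 = 612.9 ILS
612.9 ILS × 0.3847 = 235.78263 NZD
235.78263 NZD × 2.873 = 677.40349599 PLN
677.40349599 PLN × 6.313 = 4276.44827018487 TRY
4276.44827018487 TRY × 0.1931 = 825.782160972698397 CNY
Net change: 825.782160972698397 − 1000 = -174.217839027301603 CNY

-174.22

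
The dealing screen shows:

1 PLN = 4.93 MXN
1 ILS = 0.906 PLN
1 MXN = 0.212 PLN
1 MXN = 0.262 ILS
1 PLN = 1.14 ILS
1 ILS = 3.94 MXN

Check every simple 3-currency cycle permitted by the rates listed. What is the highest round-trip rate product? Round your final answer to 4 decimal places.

1.1702

PLN→MXN→ILS→PLN: 4.93 × 0.262 × 0.906 = 1.17024
PLN→ILS→MXN→PLN: 1.14 × 3.94 × 0.212 = 0.95222
Maximum is PLN→MXN→ILS→PLN at 1.1702; arbitrage exists.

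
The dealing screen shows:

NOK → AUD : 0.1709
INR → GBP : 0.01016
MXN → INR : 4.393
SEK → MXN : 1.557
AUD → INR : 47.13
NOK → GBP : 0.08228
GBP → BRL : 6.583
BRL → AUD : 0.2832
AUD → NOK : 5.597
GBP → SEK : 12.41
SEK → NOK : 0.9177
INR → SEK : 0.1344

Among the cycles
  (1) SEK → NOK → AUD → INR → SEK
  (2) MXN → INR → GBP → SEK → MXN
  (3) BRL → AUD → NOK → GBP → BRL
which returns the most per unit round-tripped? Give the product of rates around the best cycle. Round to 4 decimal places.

(1) 0.9177 × 0.1709 × 47.13 × 0.1344 = 0.99344
(2) 4.393 × 0.01016 × 12.41 × 1.557 = 0.86241
(3) 0.2832 × 5.597 × 0.08228 × 6.583 = 0.85855
Highest is cycle (1) at 0.9934 (≤1, no arbitrage).

0.9934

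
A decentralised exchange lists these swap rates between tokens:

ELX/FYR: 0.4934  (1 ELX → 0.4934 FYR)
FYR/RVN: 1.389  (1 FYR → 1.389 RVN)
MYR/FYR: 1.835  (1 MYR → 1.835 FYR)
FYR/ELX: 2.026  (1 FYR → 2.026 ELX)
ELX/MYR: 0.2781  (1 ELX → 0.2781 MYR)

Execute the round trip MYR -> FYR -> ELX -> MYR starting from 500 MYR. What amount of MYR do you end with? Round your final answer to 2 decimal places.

516.95

500 MYR × 1.835 = 917.5 FYR
917.5 FYR × 2.026 = 1858.855 ELX
1858.855 ELX × 0.2781 = 516.9475755 MYR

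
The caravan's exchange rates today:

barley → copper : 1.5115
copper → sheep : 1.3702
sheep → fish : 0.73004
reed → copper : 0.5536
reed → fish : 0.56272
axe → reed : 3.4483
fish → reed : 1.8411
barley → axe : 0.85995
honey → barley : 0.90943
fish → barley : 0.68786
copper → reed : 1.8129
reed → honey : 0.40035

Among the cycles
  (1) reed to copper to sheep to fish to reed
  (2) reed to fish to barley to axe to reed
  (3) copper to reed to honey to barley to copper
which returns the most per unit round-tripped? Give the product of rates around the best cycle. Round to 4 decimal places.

(1) 0.5536 × 1.3702 × 0.73004 × 1.8411 = 1.01954
(2) 0.56272 × 0.68786 × 0.85995 × 3.4483 = 1.14781
(3) 1.8129 × 0.40035 × 0.90943 × 1.5115 = 0.99768
Highest is cycle (2) at 1.1478 (>1, arbitrage).

1.1478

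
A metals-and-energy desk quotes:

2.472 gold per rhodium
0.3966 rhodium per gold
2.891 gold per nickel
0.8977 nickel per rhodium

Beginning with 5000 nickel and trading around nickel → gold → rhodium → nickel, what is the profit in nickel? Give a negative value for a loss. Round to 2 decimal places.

5000 nickel × 2.891 = 14455 gold
14455 gold × 0.3966 = 5732.853 rhodium
5732.853 rhodium × 0.8977 = 5146.3821381 nickel
Net change: 5146.3821381 − 5000 = 146.3821381 nickel

146.38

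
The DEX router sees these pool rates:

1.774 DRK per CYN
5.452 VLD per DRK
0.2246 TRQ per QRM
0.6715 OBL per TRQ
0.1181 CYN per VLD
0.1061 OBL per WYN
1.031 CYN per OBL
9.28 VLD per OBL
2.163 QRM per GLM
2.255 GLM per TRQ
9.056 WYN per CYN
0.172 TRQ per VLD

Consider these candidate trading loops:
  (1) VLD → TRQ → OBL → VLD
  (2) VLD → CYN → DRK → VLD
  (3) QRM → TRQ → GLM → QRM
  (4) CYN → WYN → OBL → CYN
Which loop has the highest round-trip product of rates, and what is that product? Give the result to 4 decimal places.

(1) 0.172 × 0.6715 × 9.28 = 1.07182
(2) 0.1181 × 1.774 × 5.452 = 1.14225
(3) 0.2246 × 2.255 × 2.163 = 1.09550
(4) 9.056 × 0.1061 × 1.031 = 0.99063
Highest is cycle (2) at 1.1422 (>1, arbitrage).

1.1422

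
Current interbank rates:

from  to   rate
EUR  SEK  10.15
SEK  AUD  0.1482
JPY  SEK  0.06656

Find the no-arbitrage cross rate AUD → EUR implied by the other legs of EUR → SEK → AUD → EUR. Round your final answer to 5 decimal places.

0.66479

Known legs of the cycle: 10.15 × 0.1482 = 1.50423
For no arbitrage the full-cycle product must be 1, so the missing rate is 1 / 1.50423 ≈ 0.6647920.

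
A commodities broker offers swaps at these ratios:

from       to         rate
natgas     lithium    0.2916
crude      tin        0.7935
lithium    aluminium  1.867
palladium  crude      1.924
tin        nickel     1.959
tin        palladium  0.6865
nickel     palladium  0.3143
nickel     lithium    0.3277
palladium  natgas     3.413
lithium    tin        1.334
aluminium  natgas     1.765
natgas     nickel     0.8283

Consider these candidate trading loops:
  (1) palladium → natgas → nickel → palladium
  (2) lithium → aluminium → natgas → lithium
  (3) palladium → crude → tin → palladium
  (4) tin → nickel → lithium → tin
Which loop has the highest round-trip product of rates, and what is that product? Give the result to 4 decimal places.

1.0481

(1) 3.413 × 0.8283 × 0.3143 = 0.88852
(2) 1.867 × 1.765 × 0.2916 = 0.96090
(3) 1.924 × 0.7935 × 0.6865 = 1.04808
(4) 1.959 × 0.3277 × 1.334 = 0.85638
Highest is cycle (3) at 1.0481 (>1, arbitrage).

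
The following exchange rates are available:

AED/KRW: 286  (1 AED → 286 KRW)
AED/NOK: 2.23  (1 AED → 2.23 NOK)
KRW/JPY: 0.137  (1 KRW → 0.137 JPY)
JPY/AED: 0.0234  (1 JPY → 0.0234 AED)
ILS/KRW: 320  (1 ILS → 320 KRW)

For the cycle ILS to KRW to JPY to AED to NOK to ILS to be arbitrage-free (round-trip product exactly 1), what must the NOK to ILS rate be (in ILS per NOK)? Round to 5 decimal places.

Known legs of the cycle: 320 × 0.137 × 0.0234 × 2.23 = 2.28765888
For no arbitrage the full-cycle product must be 1, so the missing rate is 1 / 2.28765888 ≈ 0.4371281.

0.43713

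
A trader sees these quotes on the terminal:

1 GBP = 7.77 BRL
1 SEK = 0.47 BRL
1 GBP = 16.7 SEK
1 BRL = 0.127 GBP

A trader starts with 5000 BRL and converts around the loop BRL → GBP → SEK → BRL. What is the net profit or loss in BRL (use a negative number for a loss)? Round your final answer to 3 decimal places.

5000 BRL × 0.127 = 635 GBP
635 GBP × 16.7 = 10604.5 SEK
10604.5 SEK × 0.47 = 4984.115 BRL
Net change: 4984.115 − 5000 = -15.885 BRL

-15.885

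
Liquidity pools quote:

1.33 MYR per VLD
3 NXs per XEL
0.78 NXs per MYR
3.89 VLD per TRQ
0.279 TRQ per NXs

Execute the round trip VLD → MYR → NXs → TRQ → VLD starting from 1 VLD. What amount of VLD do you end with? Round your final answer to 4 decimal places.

1 VLD × 1.33 = 1.33 MYR
1.33 MYR × 0.78 = 1.0374 NXs
1.0374 NXs × 0.279 = 0.2894346 TRQ
0.2894346 TRQ × 3.89 = 1.125900594 VLD

1.1259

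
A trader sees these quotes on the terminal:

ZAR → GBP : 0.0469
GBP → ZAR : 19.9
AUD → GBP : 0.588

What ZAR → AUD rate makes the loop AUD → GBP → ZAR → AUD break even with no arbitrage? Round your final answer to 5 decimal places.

0.08546

Known legs of the cycle: 0.588 × 19.9 = 11.7012
For no arbitrage the full-cycle product must be 1, so the missing rate is 1 / 11.7012 ≈ 0.0854613.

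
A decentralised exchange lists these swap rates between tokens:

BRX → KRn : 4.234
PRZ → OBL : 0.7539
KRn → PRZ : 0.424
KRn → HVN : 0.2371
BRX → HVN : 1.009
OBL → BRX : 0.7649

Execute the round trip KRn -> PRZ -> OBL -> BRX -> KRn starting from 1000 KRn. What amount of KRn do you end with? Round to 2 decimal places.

1035.23

1000 KRn × 0.424 = 424 PRZ
424 PRZ × 0.7539 = 319.6536 OBL
319.6536 OBL × 0.7649 = 244.50303864 BRX
244.50303864 BRX × 4.234 = 1035.22586560176 KRn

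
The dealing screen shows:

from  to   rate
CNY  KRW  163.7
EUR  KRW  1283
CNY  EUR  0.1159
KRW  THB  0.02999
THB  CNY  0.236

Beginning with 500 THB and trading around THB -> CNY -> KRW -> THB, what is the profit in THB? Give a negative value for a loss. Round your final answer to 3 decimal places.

500 THB × 0.236 = 118 CNY
118 CNY × 163.7 = 19316.6 KRW
19316.6 KRW × 0.02999 = 579.304834 THB
Net change: 579.304834 − 500 = 79.304834 THB

79.305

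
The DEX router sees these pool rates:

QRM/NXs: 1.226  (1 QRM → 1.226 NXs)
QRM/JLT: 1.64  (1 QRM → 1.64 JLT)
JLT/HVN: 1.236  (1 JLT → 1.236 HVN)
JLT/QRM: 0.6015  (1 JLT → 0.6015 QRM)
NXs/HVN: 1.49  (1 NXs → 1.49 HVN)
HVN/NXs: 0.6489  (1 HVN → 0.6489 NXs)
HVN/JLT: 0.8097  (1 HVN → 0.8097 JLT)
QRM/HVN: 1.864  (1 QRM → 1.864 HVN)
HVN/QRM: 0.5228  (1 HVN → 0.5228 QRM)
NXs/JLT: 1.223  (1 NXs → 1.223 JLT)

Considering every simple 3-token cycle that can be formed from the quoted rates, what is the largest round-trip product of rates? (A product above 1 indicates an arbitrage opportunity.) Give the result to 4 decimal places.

1.0597

QRM→JLT→HVN→QRM: 1.64 × 1.236 × 0.5228 = 1.05974
HVN→NXs→JLT→HVN: 0.6489 × 1.223 × 1.236 = 0.98090
QRM→NXs→HVN→QRM: 1.226 × 1.49 × 0.5228 = 0.95502
QRM→HVN→JLT→QRM: 1.864 × 0.8097 × 0.6015 = 0.90783
QRM→NXs→JLT→QRM: 1.226 × 1.223 × 0.6015 = 0.90189
Maximum is QRM→JLT→HVN→QRM at 1.0597; arbitrage exists.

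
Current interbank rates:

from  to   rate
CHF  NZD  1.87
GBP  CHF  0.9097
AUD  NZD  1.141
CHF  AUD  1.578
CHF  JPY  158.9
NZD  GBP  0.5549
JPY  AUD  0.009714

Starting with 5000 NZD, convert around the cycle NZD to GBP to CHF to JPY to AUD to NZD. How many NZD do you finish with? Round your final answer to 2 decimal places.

5000 NZD × 0.5549 = 2774.5 GBP
2774.5 GBP × 0.9097 = 2523.96265 CHF
2523.96265 CHF × 158.9 = 401057.665085 JPY
401057.665085 JPY × 0.009714 = 3895.87415863569 AUD
3895.87415863569 AUD × 1.141 = 4445.19241500332229 NZD

4445.19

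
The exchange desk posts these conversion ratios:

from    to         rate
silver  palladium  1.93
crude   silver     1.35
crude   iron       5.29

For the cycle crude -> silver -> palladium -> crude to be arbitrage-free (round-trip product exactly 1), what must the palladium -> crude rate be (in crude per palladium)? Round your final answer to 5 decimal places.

Known legs of the cycle: 1.35 × 1.93 = 2.6055
For no arbitrage the full-cycle product must be 1, so the missing rate is 1 / 2.6055 ≈ 0.3838035.

0.38380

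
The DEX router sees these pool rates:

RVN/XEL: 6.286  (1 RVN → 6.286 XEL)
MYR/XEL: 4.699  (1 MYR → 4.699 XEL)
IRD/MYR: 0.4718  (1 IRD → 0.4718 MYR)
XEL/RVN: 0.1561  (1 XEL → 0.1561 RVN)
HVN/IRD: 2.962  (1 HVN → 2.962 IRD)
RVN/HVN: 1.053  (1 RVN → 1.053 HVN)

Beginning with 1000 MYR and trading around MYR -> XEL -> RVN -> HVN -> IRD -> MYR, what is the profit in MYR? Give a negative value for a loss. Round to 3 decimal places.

1000 MYR × 4.699 = 4699 XEL
4699 XEL × 0.1561 = 733.5139 RVN
733.5139 RVN × 1.053 = 772.3901367 HVN
772.3901367 HVN × 2.962 = 2287.8195849054 IRD
2287.8195849054 IRD × 0.4718 = 1079.39328015836772 MYR
Net change: 1079.39328015836772 − 1000 = 79.39328015836772 MYR

79.393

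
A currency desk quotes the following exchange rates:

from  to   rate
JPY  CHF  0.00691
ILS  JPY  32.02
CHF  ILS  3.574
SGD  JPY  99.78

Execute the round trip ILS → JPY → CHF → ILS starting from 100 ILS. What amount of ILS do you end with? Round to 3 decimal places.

79.078

100 ILS × 32.02 = 3202 JPY
3202 JPY × 0.00691 = 22.12582 CHF
22.12582 CHF × 3.574 = 79.07768068 ILS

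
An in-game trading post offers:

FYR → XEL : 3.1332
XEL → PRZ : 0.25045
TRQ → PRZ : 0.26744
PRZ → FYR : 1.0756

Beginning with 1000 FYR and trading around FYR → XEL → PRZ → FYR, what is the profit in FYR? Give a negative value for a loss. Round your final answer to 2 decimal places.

-155.97

1000 FYR × 3.1332 = 3133.2 XEL
3133.2 XEL × 0.25045 = 784.70994 PRZ
784.70994 PRZ × 1.0756 = 844.034011464 FYR
Net change: 844.034011464 − 1000 = -155.965988536 FYR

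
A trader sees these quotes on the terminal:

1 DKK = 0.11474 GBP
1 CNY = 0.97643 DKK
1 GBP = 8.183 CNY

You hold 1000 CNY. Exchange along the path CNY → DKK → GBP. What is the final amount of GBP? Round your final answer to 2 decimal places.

112.04

1000 CNY × 0.97643 = 976.43 DKK
976.43 DKK × 0.11474 = 112.0355782 GBP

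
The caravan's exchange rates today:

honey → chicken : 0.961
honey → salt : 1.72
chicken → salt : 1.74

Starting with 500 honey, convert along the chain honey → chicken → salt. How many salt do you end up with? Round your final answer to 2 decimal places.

836.07

500 honey × 0.961 = 480.5 chicken
480.5 chicken × 1.74 = 836.07 salt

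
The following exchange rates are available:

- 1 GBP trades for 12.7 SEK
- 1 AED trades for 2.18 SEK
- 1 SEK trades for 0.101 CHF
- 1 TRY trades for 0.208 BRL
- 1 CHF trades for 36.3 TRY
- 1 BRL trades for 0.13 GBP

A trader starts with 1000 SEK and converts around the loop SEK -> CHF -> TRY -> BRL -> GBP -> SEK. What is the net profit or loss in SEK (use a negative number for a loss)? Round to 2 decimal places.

259.04

1000 SEK × 0.101 = 101 CHF
101 CHF × 36.3 = 3666.3 TRY
3666.3 TRY × 0.208 = 762.5904 BRL
762.5904 BRL × 0.13 = 99.136752 GBP
99.136752 GBP × 12.7 = 1259.0367504 SEK
Net change: 1259.0367504 − 1000 = 259.0367504 SEK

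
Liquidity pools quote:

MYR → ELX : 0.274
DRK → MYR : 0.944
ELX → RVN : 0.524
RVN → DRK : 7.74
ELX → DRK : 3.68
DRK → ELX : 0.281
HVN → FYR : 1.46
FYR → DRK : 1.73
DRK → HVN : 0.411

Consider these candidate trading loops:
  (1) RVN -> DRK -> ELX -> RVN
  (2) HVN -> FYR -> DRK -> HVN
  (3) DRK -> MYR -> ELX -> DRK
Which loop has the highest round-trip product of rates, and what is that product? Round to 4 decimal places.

1.1397

(1) 7.74 × 0.281 × 0.524 = 1.13967
(2) 1.46 × 1.73 × 0.411 = 1.03810
(3) 0.944 × 0.274 × 3.68 = 0.95185
Highest is cycle (1) at 1.1397 (>1, arbitrage).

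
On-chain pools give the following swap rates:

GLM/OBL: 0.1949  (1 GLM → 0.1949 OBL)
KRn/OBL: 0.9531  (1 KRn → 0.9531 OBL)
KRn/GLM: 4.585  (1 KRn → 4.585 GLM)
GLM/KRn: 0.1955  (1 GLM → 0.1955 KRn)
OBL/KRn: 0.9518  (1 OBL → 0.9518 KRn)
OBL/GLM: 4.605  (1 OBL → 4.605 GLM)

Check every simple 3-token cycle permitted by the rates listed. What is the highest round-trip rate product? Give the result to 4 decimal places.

KRn→OBL→GLM→KRn: 0.9531 × 4.605 × 0.1955 = 0.85805
KRn→GLM→OBL→KRn: 4.585 × 0.1949 × 0.9518 = 0.85054
Maximum is KRn→OBL→GLM→KRn at 0.8581; no arbitrage — every cycle loses value.

0.8581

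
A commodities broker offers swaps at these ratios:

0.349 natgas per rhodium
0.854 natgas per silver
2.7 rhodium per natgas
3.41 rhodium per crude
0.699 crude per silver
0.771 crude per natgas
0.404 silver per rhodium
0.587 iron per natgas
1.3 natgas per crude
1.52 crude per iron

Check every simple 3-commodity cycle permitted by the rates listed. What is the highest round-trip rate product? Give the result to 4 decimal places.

natgas→iron→crude→natgas: 0.587 × 1.52 × 1.3 = 1.15991
rhodium→silver→crude→rhodium: 0.404 × 0.699 × 3.41 = 0.96297
rhodium→silver→natgas→rhodium: 0.404 × 0.854 × 2.7 = 0.93154
rhodium→natgas→crude→rhodium: 0.349 × 0.771 × 3.41 = 0.91756
Maximum is natgas→iron→crude→natgas at 1.1599; arbitrage exists.

1.1599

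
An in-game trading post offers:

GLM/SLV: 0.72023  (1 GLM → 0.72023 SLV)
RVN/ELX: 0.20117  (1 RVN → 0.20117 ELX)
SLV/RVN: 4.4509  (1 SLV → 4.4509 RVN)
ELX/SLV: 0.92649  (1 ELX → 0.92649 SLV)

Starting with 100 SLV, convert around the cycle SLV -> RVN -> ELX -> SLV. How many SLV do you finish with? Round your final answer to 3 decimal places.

82.957

100 SLV × 4.4509 = 445.09 RVN
445.09 RVN × 0.20117 = 89.5387553 ELX
89.5387553 ELX × 0.92649 = 82.956761397897 SLV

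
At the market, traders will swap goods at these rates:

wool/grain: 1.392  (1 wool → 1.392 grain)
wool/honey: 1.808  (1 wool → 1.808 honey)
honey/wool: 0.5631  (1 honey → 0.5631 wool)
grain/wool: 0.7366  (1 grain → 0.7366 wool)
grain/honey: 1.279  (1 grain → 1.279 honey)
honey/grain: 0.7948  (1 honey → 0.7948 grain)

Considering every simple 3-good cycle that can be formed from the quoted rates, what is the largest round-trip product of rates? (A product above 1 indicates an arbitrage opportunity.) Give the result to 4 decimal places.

1.0585

honey→grain→wool→honey: 0.7948 × 0.7366 × 1.808 = 1.05849
honey→wool→grain→honey: 0.5631 × 1.392 × 1.279 = 1.00253
Maximum is honey→grain→wool→honey at 1.0585; arbitrage exists.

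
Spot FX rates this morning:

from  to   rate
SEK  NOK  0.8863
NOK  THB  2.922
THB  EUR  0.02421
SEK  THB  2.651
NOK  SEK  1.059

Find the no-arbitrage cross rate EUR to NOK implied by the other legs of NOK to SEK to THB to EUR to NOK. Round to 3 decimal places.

14.713

Known legs of the cycle: 1.059 × 2.651 × 0.02421 = 0.06796737189
For no arbitrage the full-cycle product must be 1, so the missing rate is 1 / 0.06796737189 ≈ 14.71294.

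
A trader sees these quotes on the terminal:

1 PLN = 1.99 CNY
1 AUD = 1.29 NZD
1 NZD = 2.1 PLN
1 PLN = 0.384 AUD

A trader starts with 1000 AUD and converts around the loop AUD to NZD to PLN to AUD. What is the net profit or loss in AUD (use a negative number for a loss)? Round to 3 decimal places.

40.256

1000 AUD × 1.29 = 1290 NZD
1290 NZD × 2.1 = 2709 PLN
2709 PLN × 0.384 = 1040.256 AUD
Net change: 1040.256 − 1000 = 40.256 AUD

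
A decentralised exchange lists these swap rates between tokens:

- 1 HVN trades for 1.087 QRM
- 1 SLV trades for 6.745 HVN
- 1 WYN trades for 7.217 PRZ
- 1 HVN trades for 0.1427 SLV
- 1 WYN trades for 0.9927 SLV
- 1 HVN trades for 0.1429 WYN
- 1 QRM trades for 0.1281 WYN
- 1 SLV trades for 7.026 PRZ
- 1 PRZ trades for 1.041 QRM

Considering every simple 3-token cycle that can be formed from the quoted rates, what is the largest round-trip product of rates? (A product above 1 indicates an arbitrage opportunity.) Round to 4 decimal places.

QRM→WYN→PRZ→QRM: 0.1281 × 7.217 × 1.041 = 0.96240
SLV→HVN→WYN→SLV: 6.745 × 0.1429 × 0.9927 = 0.95682
Maximum is QRM→WYN→PRZ→QRM at 0.9624; no arbitrage — every cycle loses value.

0.9624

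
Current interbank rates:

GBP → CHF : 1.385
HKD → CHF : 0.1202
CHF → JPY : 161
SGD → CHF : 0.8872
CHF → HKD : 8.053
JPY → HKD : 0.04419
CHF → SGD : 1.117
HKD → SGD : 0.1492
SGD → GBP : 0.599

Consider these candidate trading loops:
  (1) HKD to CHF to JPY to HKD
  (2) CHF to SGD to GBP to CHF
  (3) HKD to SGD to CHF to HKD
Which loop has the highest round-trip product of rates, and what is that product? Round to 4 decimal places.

1.0660

(1) 0.1202 × 161 × 0.04419 = 0.85517
(2) 1.117 × 0.599 × 1.385 = 0.92668
(3) 0.1492 × 0.8872 × 8.053 = 1.06598
Highest is cycle (3) at 1.0660 (>1, arbitrage).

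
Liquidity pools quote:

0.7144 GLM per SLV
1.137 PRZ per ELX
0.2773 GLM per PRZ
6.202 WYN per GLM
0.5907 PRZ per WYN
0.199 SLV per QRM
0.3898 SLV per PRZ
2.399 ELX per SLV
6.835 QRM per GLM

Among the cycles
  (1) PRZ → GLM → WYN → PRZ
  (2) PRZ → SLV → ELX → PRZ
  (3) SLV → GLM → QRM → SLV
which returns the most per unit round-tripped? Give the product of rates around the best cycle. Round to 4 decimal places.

1.0632

(1) 0.2773 × 6.202 × 0.5907 = 1.01589
(2) 0.3898 × 2.399 × 1.137 = 1.06324
(3) 0.7144 × 6.835 × 0.199 = 0.97170
Highest is cycle (2) at 1.0632 (>1, arbitrage).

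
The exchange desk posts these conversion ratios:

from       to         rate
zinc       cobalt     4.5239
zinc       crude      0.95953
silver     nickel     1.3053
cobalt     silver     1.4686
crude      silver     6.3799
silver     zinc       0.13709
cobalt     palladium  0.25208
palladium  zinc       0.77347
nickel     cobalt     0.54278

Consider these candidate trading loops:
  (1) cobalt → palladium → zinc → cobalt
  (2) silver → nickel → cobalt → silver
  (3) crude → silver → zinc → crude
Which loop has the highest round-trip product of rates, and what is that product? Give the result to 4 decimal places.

1.0405

(1) 0.25208 × 0.77347 × 4.5239 = 0.88205
(2) 1.3053 × 0.54278 × 1.4686 = 1.04049
(3) 6.3799 × 0.13709 × 0.95953 = 0.83922
Highest is cycle (2) at 1.0405 (>1, arbitrage).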